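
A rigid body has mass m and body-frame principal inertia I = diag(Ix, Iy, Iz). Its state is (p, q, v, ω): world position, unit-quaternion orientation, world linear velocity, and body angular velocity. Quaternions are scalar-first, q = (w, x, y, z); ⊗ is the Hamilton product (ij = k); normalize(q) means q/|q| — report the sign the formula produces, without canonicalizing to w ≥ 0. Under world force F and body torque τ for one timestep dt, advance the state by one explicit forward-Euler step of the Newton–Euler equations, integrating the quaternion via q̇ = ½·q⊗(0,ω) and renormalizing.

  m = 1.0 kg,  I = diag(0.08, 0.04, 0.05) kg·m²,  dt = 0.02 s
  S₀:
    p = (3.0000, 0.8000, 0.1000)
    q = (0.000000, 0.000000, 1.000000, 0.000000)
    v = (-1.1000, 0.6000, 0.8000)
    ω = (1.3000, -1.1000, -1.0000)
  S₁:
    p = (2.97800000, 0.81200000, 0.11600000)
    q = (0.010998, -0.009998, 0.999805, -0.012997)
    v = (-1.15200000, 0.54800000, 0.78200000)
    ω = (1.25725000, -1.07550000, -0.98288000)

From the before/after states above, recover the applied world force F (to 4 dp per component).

velocity change Δv = (-0.05200000, -0.05200000, -0.01800000)
F = m·Δv/dt = (-2.6000, -2.6000, -0.9000)

F = (-2.6000, -2.6000, -0.9000)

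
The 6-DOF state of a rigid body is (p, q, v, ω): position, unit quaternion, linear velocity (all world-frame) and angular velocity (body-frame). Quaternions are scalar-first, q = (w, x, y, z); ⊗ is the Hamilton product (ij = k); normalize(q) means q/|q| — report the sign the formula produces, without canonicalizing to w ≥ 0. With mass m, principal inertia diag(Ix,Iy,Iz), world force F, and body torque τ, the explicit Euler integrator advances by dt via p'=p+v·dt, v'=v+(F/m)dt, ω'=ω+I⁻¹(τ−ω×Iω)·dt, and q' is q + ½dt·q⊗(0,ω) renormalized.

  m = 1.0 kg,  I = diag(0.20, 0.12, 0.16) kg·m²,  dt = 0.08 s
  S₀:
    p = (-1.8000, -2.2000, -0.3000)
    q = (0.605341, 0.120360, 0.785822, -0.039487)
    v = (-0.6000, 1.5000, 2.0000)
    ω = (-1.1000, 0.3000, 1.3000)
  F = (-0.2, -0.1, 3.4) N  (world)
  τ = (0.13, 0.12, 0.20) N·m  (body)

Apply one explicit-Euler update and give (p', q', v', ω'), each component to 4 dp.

p' = (-1.8480, -2.0800, -0.1400)
q' = (0.6018, 0.1347, 0.7867, 0.0279)
v' = (-0.6160, 1.4920, 2.2720)
ω' = (-1.0542, 0.4181, 1.3868)

(τ − ω×Iω)/I = (0.5720, 1.4767, 1.0850)
ω + α·dt = (-1.0542, 0.4181, 1.3868)
2q̇ = q⊗(0,ω) = (-0.0520175, 0.3675396, 0.0685700, 1.6874555)
updated quaternion q' = (0.6018, 0.1347, 0.7867, 0.0279)
p' = p + v·dt = (-1.8480, -2.0800, -0.1400)
new velocity v' = (-0.6160, 1.4920, 2.2720)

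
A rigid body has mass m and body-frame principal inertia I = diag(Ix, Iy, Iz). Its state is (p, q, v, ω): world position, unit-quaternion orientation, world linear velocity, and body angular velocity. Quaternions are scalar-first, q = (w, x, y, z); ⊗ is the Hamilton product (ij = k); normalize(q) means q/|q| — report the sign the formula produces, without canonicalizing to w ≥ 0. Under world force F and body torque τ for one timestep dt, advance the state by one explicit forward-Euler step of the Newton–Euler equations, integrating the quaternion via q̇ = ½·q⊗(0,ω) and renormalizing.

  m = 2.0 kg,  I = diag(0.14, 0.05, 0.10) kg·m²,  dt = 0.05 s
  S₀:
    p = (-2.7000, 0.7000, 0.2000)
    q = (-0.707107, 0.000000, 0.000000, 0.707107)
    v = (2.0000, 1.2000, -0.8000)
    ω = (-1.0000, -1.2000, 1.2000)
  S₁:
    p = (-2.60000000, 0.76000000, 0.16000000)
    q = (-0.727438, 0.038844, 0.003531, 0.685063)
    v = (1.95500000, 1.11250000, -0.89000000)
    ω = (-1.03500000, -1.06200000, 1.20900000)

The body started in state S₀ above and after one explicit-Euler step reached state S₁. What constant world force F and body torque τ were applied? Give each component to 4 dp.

ω₁ − ω₀ = (-0.03500000, 0.13800000, 0.00900000)
τ = I·(Δω/dt) + ω₀×(Iω₀) = (-0.1700, 0.0900, -0.0900)
v₁ − v₀ = (-0.04500000, -0.08750000, -0.09000000)
applied force F = (-1.8000, -3.5000, -3.6000)

F = (-1.8000, -3.5000, -3.6000)
τ = (-0.1700, 0.0900, -0.0900)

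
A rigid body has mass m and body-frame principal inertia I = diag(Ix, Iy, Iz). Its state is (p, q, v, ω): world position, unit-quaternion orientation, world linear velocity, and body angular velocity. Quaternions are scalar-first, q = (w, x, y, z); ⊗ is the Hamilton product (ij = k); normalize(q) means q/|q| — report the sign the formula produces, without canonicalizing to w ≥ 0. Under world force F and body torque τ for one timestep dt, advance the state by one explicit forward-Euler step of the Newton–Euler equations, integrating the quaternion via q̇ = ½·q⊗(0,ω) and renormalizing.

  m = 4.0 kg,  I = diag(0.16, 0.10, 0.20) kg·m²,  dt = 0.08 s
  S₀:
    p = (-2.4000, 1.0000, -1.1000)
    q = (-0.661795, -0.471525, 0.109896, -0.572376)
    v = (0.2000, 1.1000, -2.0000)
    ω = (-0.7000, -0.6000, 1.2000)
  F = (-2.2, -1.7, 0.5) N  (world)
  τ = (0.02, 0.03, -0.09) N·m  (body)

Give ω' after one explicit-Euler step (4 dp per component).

gyro term ω×Iω = (-0.0720, 0.0336, -0.0252)
(τ − ω×Iω)/I = (0.5750, -0.0360, -0.3240)
new body rate ω' = (-0.6540, -0.6029, 1.1741)

ω' = (-0.6540, -0.6029, 1.1741)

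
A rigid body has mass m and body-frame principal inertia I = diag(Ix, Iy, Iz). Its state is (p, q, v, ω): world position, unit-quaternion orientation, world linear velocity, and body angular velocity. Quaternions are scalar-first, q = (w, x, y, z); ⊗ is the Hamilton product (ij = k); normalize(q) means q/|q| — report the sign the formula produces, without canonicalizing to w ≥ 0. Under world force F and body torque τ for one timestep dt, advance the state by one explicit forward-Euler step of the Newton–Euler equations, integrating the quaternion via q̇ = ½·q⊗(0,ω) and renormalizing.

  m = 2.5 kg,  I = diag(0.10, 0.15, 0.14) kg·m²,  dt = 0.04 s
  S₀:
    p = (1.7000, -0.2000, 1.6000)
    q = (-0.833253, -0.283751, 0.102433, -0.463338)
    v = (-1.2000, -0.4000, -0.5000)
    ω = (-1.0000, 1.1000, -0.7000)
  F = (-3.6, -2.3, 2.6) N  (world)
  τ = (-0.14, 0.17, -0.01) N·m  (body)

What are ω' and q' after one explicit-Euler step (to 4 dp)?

ω' = (-1.0591, 1.1528, -0.6871)
q' = (-0.8472, -0.2582, 0.0893, -0.4556)

gyro term ω×Iω = (0.0077, -0.0280, -0.0550)
(τ − ω×Iω)/I = (-1.4770, 1.3200, 0.3214)
new body rate ω' = (-1.0591, 1.1528, -0.6871)
Hamilton product q⊗(0,ω) = (-0.7207639, 1.2712217, -0.6518660, 0.3735840)
q' = normalize(q + ½dt·q⊗(0,ω)) = (-0.8472, -0.2582, 0.0893, -0.4556)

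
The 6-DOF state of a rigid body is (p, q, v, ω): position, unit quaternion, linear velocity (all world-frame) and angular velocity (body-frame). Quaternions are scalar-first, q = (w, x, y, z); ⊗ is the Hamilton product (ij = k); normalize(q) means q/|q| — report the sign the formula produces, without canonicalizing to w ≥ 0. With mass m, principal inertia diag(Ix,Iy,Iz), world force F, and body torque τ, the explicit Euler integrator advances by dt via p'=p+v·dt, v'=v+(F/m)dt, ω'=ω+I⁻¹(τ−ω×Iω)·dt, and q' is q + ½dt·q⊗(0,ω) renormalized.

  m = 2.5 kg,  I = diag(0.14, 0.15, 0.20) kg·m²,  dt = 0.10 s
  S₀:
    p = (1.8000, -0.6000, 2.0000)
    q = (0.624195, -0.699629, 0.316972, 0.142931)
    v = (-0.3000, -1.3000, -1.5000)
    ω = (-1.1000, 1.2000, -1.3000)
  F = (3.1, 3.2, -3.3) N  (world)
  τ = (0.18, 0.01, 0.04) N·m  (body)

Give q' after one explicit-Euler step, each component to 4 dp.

q' = (0.5729, -0.7590, 0.2995, 0.0774)

Hamilton product q⊗(0,ω) = (-0.9641480, -1.2701953, -0.3177078, -1.3023391)
q + ½dt·q⊗(0,ω), renormalized = (0.5729, -0.7590, 0.2995, 0.0774)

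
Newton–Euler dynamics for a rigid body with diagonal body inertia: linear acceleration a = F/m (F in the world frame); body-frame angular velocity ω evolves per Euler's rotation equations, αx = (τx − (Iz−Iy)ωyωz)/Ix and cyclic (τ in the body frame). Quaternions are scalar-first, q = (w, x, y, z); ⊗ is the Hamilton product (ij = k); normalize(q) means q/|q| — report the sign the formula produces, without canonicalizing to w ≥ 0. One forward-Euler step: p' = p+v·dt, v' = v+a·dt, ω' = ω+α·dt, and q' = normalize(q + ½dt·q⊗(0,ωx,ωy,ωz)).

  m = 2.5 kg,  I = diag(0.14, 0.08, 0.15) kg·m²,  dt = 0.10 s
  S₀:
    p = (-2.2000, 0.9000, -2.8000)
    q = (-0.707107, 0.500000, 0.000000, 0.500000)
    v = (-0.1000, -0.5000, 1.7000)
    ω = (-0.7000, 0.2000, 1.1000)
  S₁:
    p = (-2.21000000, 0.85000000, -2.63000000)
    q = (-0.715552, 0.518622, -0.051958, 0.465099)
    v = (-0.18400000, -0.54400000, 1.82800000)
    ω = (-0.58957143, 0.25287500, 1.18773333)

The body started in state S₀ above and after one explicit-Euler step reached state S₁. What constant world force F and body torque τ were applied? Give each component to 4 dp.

rate change Δω = (0.11042857, 0.05287500, 0.08773333)
precession coupling = (0.0154, 0.0077, 0.0084)
τ = I·(Δω/dt) + ω₀×(Iω₀) = (0.1700, 0.0500, 0.1400)
v₁ − v₀ = (-0.08400000, -0.04400000, 0.12800000)
applied force F = (-2.1000, -1.1000, 3.2000)

F = (-2.1000, -1.1000, 3.2000)
τ = (0.1700, 0.0500, 0.1400)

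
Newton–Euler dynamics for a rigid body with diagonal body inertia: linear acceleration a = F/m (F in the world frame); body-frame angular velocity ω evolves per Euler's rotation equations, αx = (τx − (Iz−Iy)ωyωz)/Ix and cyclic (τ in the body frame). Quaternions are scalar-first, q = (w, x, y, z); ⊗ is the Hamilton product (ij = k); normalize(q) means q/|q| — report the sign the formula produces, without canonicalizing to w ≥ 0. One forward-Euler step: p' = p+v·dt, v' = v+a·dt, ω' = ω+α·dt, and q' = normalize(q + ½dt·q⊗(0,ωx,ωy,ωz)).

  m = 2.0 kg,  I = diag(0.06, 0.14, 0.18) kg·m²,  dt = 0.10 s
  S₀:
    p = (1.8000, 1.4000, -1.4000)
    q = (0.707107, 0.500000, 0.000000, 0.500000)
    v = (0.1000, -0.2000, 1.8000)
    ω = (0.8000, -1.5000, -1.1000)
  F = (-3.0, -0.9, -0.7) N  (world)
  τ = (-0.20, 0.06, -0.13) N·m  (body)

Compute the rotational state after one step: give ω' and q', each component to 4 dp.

ω' = (0.3567, -1.5326, -1.1189)
q' = (0.7110, 0.5629, -0.0055, 0.4215)

ω×(Iω) gyroscopic = (0.0660, 0.1056, -0.0960)
angular accel α = (-4.4333, -0.3257, -0.1889)
new body rate ω' = (0.3567, -1.5326, -1.1189)
2q̇ = q⊗(0,ω) = (0.1500000, 1.3156856, -0.1106605, -1.5278177)
updated quaternion q' = (0.7110, 0.5629, -0.0055, 0.4215)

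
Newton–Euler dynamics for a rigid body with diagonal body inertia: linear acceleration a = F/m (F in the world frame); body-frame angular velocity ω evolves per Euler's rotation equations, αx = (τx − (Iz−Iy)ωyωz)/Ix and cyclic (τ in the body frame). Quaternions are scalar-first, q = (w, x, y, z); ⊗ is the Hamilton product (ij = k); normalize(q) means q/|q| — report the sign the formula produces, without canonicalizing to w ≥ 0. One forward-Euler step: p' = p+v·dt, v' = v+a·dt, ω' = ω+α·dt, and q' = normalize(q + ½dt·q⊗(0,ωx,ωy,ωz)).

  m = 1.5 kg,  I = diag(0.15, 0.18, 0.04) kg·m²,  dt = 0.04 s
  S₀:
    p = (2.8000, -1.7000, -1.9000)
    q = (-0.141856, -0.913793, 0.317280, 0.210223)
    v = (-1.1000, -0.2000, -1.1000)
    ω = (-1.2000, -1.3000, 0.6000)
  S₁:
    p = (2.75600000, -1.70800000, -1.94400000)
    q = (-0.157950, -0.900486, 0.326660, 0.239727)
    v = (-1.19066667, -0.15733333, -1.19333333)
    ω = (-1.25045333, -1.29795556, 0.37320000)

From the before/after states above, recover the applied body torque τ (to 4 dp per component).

τ = (-0.0800, -0.0700, -0.1800)

rate change Δω = (-0.05045333, 0.00204444, -0.22680000)
applied torque τ = (-0.0800, -0.0700, -0.1800)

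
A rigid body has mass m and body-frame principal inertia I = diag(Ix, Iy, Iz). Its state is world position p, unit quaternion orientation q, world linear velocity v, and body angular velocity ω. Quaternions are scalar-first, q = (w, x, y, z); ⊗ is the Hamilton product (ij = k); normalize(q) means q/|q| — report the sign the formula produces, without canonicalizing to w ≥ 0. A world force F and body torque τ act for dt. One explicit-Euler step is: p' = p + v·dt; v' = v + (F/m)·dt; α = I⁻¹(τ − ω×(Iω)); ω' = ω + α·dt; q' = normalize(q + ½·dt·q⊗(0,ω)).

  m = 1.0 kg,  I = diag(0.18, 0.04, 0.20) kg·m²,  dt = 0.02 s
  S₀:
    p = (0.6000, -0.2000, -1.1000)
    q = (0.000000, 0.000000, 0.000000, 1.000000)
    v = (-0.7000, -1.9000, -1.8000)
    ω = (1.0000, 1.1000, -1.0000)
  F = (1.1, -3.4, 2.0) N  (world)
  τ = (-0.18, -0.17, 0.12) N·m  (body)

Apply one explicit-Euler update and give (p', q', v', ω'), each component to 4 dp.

(τ − ω×Iω)/I = (-0.0222, -4.7500, 1.3700)
new body rate ω' = (0.9996, 1.0050, -0.9726)
2q̇ = q⊗(0,ω) = (1.0000000, -1.1000000, 1.0000000, 0.0000000)
q' = normalize(q + ½dt·q⊗(0,ω)) = (0.0100, -0.0110, 0.0100, 0.9998)
a = F/m = (1.1000, -3.4000, 2.0000)
new position p' = (0.5860, -0.2380, -1.1360)
v' = v + a·dt = (-0.6780, -1.9680, -1.7600)

p' = (0.5860, -0.2380, -1.1360)
q' = (0.0100, -0.0110, 0.0100, 0.9998)
v' = (-0.6780, -1.9680, -1.7600)
ω' = (0.9996, 1.0050, -0.9726)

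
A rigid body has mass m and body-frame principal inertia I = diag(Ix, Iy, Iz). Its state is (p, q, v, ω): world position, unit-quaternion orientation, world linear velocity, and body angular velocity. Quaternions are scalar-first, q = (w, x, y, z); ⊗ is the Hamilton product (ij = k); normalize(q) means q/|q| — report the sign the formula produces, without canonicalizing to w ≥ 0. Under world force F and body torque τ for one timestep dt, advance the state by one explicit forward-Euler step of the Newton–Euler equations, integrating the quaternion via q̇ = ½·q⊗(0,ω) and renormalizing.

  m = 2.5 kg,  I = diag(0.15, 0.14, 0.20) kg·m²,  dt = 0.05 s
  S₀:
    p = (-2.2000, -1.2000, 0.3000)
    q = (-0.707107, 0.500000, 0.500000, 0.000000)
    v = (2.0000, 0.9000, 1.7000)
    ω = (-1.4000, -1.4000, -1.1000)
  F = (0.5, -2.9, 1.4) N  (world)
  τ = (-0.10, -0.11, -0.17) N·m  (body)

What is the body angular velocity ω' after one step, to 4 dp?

ω' = (-1.4641, -1.4118, -1.1376)

gyro term ω×Iω = (0.0924, -0.0770, -0.0196)
(τ − ω×Iω)/I = (-1.2827, -0.2357, -0.7520)
ω' = ω + α·dt = (-1.4641, -1.4118, -1.1376)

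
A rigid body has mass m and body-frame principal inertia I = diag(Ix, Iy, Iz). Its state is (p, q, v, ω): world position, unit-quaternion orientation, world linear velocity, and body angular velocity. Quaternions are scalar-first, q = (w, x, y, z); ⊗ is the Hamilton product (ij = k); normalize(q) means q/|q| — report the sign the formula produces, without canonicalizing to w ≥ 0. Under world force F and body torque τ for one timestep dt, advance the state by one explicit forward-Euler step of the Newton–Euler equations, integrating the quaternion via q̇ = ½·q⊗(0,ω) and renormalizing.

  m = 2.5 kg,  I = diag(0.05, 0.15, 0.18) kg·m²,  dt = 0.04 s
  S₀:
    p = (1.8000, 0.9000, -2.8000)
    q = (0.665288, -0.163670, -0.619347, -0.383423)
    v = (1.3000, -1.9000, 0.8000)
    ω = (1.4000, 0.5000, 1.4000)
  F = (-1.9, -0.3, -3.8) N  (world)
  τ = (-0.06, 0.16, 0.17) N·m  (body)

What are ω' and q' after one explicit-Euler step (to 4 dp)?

ω×(Iω) gyroscopic = (0.0210, -0.2548, 0.0700)
(τ − ω×Iω)/I = (-1.6200, 2.7653, 0.5556)
new body rate ω' = (1.3352, 0.6106, 1.4222)
2q̇ = q⊗(0,ω) = (1.0756037, 0.2560289, 0.0249898, 1.7166540)
q + ½dt·q⊗(0,ω), renormalized = (0.6862, -0.1584, -0.6183, -0.3488)

ω' = (1.3352, 0.6106, 1.4222)
q' = (0.6862, -0.1584, -0.6183, -0.3488)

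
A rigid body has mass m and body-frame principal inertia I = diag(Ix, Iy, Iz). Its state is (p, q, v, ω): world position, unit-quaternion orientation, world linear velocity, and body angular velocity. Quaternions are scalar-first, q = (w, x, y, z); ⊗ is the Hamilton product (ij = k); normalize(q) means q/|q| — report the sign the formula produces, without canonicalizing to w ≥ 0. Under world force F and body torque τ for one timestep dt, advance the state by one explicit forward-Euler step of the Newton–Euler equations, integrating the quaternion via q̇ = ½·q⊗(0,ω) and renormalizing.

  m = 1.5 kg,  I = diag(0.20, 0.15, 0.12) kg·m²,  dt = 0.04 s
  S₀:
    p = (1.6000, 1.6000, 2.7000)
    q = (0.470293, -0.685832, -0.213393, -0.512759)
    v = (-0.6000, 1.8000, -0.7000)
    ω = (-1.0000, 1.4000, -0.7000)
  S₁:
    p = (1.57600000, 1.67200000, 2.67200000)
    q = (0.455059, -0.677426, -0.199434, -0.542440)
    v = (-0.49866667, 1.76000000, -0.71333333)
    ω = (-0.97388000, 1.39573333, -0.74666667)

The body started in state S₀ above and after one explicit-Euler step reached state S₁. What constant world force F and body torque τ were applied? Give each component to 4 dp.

v₁ − v₀ = (0.10133333, -0.04000000, -0.01333333)
applied force F = (3.8000, -1.5000, -0.5000)
Δω = ω₁−ω₀ = (0.02612000, -0.00426667, -0.04666667)
I·α + gyro = (0.1600, 0.0400, -0.0700)

F = (3.8000, -1.5000, -0.5000)
τ = (0.1600, 0.0400, -0.0700)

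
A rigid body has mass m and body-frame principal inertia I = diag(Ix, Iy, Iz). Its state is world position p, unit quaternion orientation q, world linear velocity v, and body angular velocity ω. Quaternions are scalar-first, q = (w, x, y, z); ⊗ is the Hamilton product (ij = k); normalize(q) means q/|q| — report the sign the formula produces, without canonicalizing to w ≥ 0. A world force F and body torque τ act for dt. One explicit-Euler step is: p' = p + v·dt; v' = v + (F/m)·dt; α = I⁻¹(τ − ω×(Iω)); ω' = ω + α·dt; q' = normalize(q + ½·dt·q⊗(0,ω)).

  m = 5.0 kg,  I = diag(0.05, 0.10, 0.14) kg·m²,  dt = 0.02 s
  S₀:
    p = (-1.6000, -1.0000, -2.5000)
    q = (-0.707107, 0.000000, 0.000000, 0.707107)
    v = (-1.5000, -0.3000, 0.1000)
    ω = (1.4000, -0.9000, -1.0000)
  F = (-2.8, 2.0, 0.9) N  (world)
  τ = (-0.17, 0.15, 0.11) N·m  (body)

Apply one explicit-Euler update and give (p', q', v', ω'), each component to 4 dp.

p' = (-1.6300, -1.0060, -2.4980)
q' = (-0.6999, -0.0035, 0.0163, 0.7140)
v' = (-1.5112, -0.2920, 0.1036)
ω' = (1.3176, -0.8952, -0.9753)

p' = p + v·dt = (-1.6300, -1.0060, -2.4980)
new velocity v' = (-1.5112, -0.2920, 0.1036)
(τ − ω×Iω)/I = (-4.1200, 0.2400, 1.2357)
new body rate ω' = (1.3176, -0.8952, -0.9753)
q⊗(0,ω) = (0.7071070, -0.3535535, 1.6263461, 0.7071070)
q + ½dt·q⊗(0,ω), renormalized = (-0.6999, -0.0035, 0.0163, 0.7140)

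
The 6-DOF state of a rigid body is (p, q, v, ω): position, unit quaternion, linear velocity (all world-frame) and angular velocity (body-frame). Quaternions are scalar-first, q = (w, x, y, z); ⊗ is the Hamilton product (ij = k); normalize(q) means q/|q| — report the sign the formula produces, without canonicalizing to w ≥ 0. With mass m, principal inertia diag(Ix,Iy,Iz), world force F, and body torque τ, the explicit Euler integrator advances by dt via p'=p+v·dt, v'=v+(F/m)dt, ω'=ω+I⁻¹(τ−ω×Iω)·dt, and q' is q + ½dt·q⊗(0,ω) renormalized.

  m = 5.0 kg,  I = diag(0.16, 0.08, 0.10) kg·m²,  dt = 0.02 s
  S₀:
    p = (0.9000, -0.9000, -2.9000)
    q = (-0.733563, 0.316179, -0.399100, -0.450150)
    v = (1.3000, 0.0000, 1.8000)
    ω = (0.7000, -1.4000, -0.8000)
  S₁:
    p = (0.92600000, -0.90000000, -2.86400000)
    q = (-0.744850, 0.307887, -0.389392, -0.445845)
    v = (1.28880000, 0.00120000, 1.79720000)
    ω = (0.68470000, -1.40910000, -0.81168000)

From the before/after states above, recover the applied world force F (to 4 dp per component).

Δv = v₁−v₀ = (-0.01120000, 0.00120000, -0.00280000)
F = m·Δv/dt = (-2.8000, 0.3000, -0.7000)

F = (-2.8000, 0.3000, -0.7000)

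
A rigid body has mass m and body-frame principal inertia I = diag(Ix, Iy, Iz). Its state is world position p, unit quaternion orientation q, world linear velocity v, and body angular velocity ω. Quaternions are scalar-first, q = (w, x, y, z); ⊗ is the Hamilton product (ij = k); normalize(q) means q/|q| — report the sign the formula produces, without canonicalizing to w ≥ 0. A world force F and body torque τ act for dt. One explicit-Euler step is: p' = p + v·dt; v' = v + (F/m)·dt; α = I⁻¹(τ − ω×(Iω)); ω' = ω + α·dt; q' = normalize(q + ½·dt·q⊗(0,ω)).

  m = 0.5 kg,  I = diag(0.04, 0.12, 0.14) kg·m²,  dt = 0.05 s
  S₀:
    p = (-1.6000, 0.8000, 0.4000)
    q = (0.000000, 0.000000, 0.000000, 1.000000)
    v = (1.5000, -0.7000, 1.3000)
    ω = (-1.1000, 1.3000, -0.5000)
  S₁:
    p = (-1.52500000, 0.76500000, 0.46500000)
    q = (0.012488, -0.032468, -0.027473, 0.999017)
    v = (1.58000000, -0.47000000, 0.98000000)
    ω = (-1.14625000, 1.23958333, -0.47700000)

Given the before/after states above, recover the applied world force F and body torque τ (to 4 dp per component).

Δω = ω₁−ω₀ = (-0.04625000, -0.06041667, 0.02300000)
ω₀×(Iω₀) = (-0.0130, -0.0550, -0.1144)
applied torque τ = (-0.0500, -0.2000, -0.0500)
Δv = v₁−v₀ = (0.08000000, 0.23000000, -0.32000000)
F = m·Δv/dt = (0.8000, 2.3000, -3.2000)

F = (0.8000, 2.3000, -3.2000)
τ = (-0.0500, -0.2000, -0.0500)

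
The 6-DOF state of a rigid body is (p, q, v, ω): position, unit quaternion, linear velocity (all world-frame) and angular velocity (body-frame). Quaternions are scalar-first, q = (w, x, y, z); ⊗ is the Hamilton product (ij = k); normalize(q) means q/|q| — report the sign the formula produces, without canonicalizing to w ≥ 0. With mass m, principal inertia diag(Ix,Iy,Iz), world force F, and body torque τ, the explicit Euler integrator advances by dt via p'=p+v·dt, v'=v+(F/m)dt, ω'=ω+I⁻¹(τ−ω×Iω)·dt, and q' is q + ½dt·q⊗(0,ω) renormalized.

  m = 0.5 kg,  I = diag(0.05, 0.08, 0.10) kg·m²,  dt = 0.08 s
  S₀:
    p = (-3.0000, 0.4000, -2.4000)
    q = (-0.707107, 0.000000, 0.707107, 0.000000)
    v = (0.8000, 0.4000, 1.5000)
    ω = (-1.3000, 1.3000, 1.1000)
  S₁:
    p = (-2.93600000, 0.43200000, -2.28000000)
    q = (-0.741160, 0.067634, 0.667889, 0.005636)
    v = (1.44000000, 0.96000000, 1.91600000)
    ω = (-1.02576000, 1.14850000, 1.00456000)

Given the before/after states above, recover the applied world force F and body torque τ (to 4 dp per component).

F = (4.0000, 3.5000, 2.6000)
τ = (0.2000, -0.0800, -0.1700)

Δv = v₁−v₀ = (0.64000000, 0.56000000, 0.41600000)
F = m·Δv/dt = (4.0000, 3.5000, 2.6000)
Δω = ω₁−ω₀ = (0.27424000, -0.15150000, -0.09544000)
gyro term ω₀×Iω₀ = (0.0286, 0.0715, -0.0507)
applied torque τ = (0.2000, -0.0800, -0.1700)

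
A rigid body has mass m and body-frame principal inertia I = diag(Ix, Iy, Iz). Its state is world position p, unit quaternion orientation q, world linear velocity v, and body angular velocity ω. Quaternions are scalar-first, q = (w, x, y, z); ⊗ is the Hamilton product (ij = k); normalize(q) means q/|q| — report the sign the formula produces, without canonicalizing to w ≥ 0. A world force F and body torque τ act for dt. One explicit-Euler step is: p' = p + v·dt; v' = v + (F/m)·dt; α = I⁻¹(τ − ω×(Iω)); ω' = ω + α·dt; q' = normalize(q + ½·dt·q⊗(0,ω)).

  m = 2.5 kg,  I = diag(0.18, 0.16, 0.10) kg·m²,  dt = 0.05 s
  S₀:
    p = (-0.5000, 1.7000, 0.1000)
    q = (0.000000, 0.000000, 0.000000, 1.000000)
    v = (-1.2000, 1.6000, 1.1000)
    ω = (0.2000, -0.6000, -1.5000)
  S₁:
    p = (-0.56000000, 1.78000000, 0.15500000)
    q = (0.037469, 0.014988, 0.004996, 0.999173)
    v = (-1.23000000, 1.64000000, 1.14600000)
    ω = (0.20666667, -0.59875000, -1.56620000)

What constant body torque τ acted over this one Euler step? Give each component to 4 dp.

τ = (-0.0300, -0.0200, -0.1300)

Δω = ω₁−ω₀ = (0.00666667, 0.00125000, -0.06620000)
gyro term ω₀×Iω₀ = (-0.0540, -0.0240, 0.0024)
applied torque τ = (-0.0300, -0.0200, -0.1300)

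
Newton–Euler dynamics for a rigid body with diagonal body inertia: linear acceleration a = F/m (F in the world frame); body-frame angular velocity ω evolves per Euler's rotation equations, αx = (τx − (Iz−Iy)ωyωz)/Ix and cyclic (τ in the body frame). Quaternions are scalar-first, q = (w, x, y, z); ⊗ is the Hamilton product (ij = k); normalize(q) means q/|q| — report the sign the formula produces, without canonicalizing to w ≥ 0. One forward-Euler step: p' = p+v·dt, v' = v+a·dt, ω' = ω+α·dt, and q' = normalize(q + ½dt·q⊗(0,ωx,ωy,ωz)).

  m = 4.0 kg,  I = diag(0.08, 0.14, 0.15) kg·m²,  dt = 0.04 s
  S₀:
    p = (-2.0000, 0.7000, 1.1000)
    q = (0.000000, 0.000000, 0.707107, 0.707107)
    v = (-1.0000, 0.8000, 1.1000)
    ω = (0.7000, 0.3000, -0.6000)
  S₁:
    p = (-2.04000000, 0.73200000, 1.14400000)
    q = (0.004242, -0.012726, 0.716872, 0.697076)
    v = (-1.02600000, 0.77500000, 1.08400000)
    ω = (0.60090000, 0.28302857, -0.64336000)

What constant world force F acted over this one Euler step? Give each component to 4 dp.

F = (-2.6000, -2.5000, -1.6000)

velocity change Δv = (-0.02600000, -0.02500000, -0.01600000)
applied force F = (-2.6000, -2.5000, -1.6000)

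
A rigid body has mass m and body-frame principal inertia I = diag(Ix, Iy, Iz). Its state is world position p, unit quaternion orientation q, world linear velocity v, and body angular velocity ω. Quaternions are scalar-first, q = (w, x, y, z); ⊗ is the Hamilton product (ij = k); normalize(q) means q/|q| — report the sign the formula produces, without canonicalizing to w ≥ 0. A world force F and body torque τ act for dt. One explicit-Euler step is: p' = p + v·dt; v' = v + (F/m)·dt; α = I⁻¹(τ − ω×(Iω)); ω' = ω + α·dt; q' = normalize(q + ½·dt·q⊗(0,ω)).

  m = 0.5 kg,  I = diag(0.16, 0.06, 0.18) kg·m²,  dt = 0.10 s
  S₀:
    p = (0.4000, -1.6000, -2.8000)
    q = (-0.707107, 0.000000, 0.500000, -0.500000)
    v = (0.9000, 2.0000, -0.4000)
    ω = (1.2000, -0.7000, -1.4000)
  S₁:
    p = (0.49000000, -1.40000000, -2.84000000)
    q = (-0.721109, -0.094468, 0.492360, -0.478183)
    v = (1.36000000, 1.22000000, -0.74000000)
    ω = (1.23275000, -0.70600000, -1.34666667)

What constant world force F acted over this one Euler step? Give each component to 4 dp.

F = (2.3000, -3.9000, -1.7000)

v₁ − v₀ = (0.46000000, -0.78000000, -0.34000000)
F = m·Δv/dt = (2.3000, -3.9000, -1.7000)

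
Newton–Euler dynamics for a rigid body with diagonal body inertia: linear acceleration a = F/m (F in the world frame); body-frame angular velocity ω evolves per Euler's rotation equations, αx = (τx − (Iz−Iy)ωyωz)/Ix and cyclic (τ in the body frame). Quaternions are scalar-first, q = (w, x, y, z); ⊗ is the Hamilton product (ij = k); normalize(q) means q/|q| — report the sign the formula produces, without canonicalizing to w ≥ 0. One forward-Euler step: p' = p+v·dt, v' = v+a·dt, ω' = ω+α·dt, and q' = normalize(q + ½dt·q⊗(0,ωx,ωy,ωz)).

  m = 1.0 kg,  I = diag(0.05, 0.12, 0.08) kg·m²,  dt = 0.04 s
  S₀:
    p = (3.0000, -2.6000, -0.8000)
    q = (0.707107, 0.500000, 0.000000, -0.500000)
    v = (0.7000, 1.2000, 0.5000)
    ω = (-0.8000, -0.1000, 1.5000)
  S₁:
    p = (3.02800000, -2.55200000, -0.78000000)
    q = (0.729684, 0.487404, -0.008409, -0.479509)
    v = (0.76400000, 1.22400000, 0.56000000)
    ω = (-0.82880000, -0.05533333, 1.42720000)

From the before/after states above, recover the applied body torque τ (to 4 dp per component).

ω₁ − ω₀ = (-0.02880000, 0.04466667, -0.07280000)
ω₀×(Iω₀) = (0.0060, 0.0360, 0.0056)
applied torque τ = (-0.0300, 0.1700, -0.1400)

τ = (-0.0300, 0.1700, -0.1400)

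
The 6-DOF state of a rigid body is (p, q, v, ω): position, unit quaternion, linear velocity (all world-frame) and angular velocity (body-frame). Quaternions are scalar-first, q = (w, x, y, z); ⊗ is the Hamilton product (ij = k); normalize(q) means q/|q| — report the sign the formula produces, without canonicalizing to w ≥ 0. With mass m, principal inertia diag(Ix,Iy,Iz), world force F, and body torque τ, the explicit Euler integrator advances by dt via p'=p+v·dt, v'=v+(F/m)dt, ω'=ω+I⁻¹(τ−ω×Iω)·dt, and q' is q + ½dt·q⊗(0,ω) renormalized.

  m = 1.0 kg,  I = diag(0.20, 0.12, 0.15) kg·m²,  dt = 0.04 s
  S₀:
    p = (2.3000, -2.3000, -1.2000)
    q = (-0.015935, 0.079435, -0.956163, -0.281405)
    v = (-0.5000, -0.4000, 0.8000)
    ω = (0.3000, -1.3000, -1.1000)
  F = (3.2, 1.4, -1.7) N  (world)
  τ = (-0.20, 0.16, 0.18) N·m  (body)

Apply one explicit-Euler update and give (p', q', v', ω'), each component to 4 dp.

p' = (2.2800, -2.3160, -1.1680)
q' = (-0.0474, 0.0930, -0.9551, -0.2772)
v' = (-0.3720, -0.3440, 0.7320)
ω' = (0.2514, -1.2412, -1.0603)

precession coupling ω×(Iω) = (0.0429, -0.0165, 0.0312)
α = I⁻¹(τ − ω×Iω) = (-1.2145, 1.4708, 0.9920)
ω' = ω + α·dt = (0.2514, -1.2412, -1.0603)
2q̇ = q⊗(0,ω) = (-1.5763879, 0.6811723, 0.0236725, 0.2011119)
q' = normalize(q + ½dt·q⊗(0,ω)) = (-0.0474, 0.0930, -0.9551, -0.2772)
linear accel F/m = (3.2000, 1.4000, -1.7000)
new position p' = (2.2800, -2.3160, -1.1680)
v' = v + a·dt = (-0.3720, -0.3440, 0.7320)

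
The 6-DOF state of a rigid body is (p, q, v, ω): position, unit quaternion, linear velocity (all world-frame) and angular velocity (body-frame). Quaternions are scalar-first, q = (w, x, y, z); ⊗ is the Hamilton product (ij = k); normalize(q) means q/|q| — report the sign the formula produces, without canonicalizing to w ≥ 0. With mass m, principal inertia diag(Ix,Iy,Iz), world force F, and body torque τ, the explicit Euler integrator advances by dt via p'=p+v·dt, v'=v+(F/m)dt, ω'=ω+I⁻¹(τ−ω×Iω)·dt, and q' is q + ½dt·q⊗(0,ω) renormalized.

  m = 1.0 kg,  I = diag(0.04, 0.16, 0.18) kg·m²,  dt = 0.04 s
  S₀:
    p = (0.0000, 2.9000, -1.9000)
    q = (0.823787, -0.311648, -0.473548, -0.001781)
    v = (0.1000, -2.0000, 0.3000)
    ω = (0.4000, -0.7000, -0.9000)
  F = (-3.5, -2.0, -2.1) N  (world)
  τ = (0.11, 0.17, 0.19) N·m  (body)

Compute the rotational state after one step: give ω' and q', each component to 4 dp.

ω' = (0.4974, -0.6701, -0.8503)
q' = (0.8194, -0.2965, -0.4906, -0.0085)

ω×(Iω) gyroscopic = (0.0126, 0.0504, -0.0336)
(τ − ω×Iω)/I = (2.4350, 0.7475, 1.2422)
ω' = ω + α·dt = (0.4974, -0.6701, -0.8503)
Hamilton product q⊗(0,ω) = (-0.2084273, 0.7544613, -0.8578465, -0.3338355)
q' = normalize(q + ½dt·q⊗(0,ω)) = (0.8194, -0.2965, -0.4906, -0.0085)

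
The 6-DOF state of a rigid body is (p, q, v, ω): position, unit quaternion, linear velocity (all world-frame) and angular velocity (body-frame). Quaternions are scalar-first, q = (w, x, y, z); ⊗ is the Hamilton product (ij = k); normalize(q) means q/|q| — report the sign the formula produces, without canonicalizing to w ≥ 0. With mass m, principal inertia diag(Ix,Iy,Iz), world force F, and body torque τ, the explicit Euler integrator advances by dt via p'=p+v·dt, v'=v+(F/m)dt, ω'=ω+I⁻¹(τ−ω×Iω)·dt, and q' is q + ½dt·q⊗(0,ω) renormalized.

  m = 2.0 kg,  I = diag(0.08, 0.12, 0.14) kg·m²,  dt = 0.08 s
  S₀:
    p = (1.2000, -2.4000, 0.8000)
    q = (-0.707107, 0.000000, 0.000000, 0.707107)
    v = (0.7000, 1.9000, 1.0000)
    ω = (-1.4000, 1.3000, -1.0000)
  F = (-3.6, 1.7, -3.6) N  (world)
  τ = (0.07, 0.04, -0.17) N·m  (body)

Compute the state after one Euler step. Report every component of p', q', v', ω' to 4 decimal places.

p' = (1.2560, -2.2480, 0.8800)
q' = (-0.6763, 0.0028, -0.0761, 0.7327)
v' = (0.5560, 1.9680, 0.8560)
ω' = (-1.3040, 1.3827, -1.0555)

a = F/m = (-1.8000, 0.8500, -1.8000)
p' = p + v·dt = (1.2560, -2.2480, 0.8800)
v + (F/m)dt = (0.5560, 1.9680, 0.8560)
angular accel α = (1.2000, 1.0333, -0.6943)
ω + α·dt = (-1.3040, 1.3827, -1.0555)
2q̇ = q⊗(0,ω) = (0.7071070, 0.0707107, -1.9091889, 0.7071070)
q + ½dt·q⊗(0,ω), renormalized = (-0.6763, 0.0028, -0.0761, 0.7327)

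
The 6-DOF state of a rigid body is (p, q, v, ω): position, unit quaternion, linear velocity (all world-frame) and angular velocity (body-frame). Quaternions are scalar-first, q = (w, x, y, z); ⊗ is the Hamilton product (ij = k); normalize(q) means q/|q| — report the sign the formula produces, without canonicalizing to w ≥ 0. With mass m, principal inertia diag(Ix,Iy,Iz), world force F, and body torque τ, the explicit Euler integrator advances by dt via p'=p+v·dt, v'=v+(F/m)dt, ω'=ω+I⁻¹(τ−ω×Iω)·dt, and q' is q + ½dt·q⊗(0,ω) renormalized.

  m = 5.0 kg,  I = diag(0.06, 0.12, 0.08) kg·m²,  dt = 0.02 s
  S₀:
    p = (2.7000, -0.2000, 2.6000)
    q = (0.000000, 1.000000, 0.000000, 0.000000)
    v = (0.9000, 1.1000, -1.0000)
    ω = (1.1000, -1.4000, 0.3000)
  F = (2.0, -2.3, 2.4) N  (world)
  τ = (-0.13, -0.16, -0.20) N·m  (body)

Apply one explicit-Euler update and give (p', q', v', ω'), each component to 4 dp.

precession coupling ω×(Iω) = (0.0168, -0.0066, -0.0924)
angular accel α = (-2.4467, -1.2783, -1.3450)
new body rate ω' = (1.0511, -1.4256, 0.2731)
Hamilton product q⊗(0,ω) = (-1.1000000, 0.0000000, -0.3000000, -1.4000000)
q + ½dt·q⊗(0,ω), renormalized = (-0.0110, 0.9998, -0.0030, -0.0140)
linear accel F/m = (0.4000, -0.4600, 0.4800)
p + v·dt = (2.7180, -0.1780, 2.5800)
v + (F/m)dt = (0.9080, 1.0908, -0.9904)

p' = (2.7180, -0.1780, 2.5800)
q' = (-0.0110, 0.9998, -0.0030, -0.0140)
v' = (0.9080, 1.0908, -0.9904)
ω' = (1.0511, -1.4256, 0.2731)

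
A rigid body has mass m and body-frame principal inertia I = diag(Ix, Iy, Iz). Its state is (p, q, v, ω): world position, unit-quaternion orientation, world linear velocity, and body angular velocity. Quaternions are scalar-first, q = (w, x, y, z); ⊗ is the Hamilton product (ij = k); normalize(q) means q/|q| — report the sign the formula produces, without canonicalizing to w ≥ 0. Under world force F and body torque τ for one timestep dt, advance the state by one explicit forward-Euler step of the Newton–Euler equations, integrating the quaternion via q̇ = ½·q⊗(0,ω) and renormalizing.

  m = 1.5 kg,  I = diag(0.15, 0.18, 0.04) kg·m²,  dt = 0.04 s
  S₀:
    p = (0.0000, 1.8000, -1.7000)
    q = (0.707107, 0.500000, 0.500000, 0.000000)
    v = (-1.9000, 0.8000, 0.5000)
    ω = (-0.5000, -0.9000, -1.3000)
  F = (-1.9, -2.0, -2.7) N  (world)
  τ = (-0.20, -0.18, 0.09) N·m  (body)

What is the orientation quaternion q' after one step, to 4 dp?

Hamilton product q⊗(0,ω) = (0.7000000, -1.0035535, 0.0136037, -1.1192391)
updated quaternion q' = (0.7207, 0.4797, 0.5000, -0.0224)

q' = (0.7207, 0.4797, 0.5000, -0.0224)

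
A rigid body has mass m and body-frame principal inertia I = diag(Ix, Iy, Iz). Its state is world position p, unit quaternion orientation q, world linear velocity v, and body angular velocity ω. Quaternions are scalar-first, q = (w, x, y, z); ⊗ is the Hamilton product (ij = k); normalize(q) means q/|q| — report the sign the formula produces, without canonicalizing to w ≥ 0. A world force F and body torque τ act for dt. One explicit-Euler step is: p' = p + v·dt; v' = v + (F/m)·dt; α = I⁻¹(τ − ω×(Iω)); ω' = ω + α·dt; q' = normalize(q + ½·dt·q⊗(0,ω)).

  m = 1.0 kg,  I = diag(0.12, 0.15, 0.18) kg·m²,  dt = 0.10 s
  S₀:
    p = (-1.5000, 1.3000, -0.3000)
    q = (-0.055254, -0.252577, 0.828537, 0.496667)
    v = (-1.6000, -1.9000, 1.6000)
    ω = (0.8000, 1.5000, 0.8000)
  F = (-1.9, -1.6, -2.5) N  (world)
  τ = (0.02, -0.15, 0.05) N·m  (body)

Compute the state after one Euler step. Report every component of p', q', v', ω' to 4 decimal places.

p' = (-1.6600, 1.1100, -0.1400)
q' = (-0.1266, -0.2578, 0.8506, 0.4404)
v' = (-1.7900, -2.0600, 1.3500)
ω' = (0.7867, 1.4256, 0.8078)

a = (-1.9000, -1.6000, -2.5000)
new position p' = (-1.6600, 1.1100, -0.1400)
v' = v + a·dt = (-1.7900, -2.0600, 1.3500)
gyro term ω×Iω = (0.0360, -0.0384, 0.0360)
angular accel α = (-0.1333, -0.7440, 0.0778)
ω' = ω + α·dt = (0.7867, 1.4256, 0.8078)
q⊗(0,ω) = (-1.4380775, -0.1263741, 0.5165142, -1.0858983)
q + ½dt·q⊗(0,ω), renormalized = (-0.1266, -0.2578, 0.8506, 0.4404)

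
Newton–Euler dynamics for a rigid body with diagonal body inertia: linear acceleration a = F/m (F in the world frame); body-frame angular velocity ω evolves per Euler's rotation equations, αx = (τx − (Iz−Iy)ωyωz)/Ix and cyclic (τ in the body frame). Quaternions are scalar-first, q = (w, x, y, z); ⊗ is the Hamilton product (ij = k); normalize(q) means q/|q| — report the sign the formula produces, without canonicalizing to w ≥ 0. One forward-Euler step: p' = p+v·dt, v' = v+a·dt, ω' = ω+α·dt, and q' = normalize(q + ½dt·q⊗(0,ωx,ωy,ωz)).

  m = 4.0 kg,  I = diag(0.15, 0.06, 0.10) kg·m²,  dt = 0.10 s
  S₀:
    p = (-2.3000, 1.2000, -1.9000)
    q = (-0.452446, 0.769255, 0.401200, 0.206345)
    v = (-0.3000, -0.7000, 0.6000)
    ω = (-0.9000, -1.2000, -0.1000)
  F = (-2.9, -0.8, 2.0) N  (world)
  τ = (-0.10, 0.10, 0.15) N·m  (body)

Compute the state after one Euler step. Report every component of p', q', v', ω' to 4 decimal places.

p' = p + v·dt = (-2.3300, 1.1300, -1.8400)
new velocity v' = (-0.3725, -0.7200, 0.6500)
gyro term ω×Iω = (0.0048, 0.0045, -0.0972)
angular accel α = (-0.6987, 1.5917, 2.4720)
ω' = ω + α·dt = (-0.9699, -1.0408, 0.1472)
q⊗(0,ω) = (1.1944040, 0.6146954, 0.4341502, -0.5167814)
q + ½dt·q⊗(0,ω), renormalized = (-0.3916, 0.7977, 0.4217, 0.1800)

p' = (-2.3300, 1.1300, -1.8400)
q' = (-0.3916, 0.7977, 0.4217, 0.1800)
v' = (-0.3725, -0.7200, 0.6500)
ω' = (-0.9699, -1.0408, 0.1472)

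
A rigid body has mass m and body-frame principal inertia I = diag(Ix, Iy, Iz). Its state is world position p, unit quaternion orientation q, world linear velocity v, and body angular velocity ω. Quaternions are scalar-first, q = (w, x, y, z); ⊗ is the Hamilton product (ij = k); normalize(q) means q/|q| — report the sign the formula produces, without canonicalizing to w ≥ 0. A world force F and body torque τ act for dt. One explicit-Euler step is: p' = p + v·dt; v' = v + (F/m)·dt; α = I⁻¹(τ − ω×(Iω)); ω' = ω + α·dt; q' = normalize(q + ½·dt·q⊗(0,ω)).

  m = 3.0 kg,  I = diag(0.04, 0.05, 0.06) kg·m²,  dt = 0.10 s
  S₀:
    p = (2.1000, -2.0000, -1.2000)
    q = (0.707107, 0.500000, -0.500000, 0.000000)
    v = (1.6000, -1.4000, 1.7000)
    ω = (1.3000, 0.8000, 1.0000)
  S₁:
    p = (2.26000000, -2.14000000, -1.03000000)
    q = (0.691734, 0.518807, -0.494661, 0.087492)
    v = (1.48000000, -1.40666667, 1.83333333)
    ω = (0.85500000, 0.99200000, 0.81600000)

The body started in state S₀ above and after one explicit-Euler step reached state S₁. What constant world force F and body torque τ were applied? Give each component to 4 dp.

F = (-3.6000, -0.2000, 4.0000)
τ = (-0.1700, 0.0700, -0.1000)

ω₁ − ω₀ = (-0.44500000, 0.19200000, -0.18400000)
τ = I·(Δω/dt) + ω₀×(Iω₀) = (-0.1700, 0.0700, -0.1000)
v₁ − v₀ = (-0.12000000, -0.00666667, 0.13333333)
m·(v₁−v₀)/dt = (-3.6000, -0.2000, 4.0000)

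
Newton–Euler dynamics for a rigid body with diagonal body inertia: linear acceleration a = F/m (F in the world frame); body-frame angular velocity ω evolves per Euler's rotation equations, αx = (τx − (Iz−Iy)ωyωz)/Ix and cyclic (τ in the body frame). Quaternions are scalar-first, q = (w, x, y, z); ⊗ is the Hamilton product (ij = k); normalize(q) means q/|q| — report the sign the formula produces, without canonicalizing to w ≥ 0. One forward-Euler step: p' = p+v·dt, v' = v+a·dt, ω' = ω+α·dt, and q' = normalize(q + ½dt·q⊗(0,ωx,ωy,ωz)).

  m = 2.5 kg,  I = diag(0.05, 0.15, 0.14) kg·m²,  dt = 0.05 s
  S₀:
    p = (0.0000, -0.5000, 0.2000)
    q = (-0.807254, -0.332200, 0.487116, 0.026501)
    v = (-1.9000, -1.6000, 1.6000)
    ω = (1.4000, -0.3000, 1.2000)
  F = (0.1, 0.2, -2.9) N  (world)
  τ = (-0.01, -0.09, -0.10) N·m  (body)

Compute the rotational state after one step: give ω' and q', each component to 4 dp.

gyro term ω×Iω = (0.0036, -0.1512, -0.0420)
angular accel α = (-0.2720, 0.4080, -0.4143)
new body rate ω' = (1.3864, -0.2796, 1.1793)
2q̇ = q⊗(0,ω) = (0.5794136, -0.5376661, 0.6779176, -1.5510072)
q + ½dt·q⊗(0,ω), renormalized = (-0.7919, -0.3453, 0.5035, -0.0123)

ω' = (1.3864, -0.2796, 1.1793)
q' = (-0.7919, -0.3453, 0.5035, -0.0123)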